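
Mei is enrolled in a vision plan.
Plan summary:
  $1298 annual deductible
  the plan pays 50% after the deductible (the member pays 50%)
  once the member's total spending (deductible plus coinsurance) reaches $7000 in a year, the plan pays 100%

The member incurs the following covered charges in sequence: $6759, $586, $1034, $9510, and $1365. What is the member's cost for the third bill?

#1 ($6759): deductible takes $1298, $5461 remains; 50% of $5461 = $2730.50. Member owes $4028.50 (running OOP $4028.50).
#2 ($586): deductible met; 50% of $586 = $293. Member owes $293 (running OOP $4321.50).
#3 ($1034): deductible already satisfied, so member's share is 50% × $1034 = $517. Member owes $517 (running OOP $4838.50).

$517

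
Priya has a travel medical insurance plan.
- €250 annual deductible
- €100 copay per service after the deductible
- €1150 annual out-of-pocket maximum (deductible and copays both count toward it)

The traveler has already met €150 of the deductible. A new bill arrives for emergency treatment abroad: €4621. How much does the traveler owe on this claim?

Remaining deductible: €250 − €150 = €100.
That leaves €4621 − €100 = €4521 for the copay.
Copay on this service: €100.
So the traveler owes €100 + €100 = €200 before any cap.
Total out-of-pocket so far would be €150 + €200 = €350, below the €1150 cap — no reduction.

€200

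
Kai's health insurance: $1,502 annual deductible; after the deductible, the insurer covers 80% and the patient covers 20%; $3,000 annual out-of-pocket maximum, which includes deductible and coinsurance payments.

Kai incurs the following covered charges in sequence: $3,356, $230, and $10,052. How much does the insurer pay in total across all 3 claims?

Bill 1, $3,356: deductible takes $1,502, $1,854 remains; patient's 20% is $370.80. Cost to patient: $1,872.80. OOP to date $1,872.80. Insurer: $3,356 − $1,872.80 = $1,483.20.
Bill 2, $230: 20% coinsurance on $230 = $46. Cost to patient: $46. OOP to date $1,918.80. Insurer: $230 − $46 = $184.
Bill 3, $10,052: deductible met; 20% of $10,052 = $2,010.40. OOP would hit $3,929.20 > $3,000, so the cap limits the patient to $3,000 − $1,918.80 = $1,081.20. Insurer: $10,052 − $1,081.20 = $8,970.80.
Insurer total: $1,483.20 + $184 + $8,970.80 = $10,638.

$10,638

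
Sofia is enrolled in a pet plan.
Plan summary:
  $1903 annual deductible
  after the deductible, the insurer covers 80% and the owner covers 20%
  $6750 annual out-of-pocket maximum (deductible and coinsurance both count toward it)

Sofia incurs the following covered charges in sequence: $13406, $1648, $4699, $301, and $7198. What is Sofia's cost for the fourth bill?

Bill 1, $13406: $1903 to deductible, leaving $11503; 20% of $11503 = $2300.60. Owner pays $4203.60; OOP now $4203.60.
Bill 2, $1648: deductible met; 20% of $1648 = $329.60. Owner owes $329.60 (running OOP $4533.20).
Bill 3, $4699: deductible met; 20% of $4699 = $939.80. Cost to owner: $939.80. OOP to date $5473.
Bill 4, $301: deductible met; 20% of $301 = $60.20. Owner owes $60.20 (running OOP $5533.20).

$60.20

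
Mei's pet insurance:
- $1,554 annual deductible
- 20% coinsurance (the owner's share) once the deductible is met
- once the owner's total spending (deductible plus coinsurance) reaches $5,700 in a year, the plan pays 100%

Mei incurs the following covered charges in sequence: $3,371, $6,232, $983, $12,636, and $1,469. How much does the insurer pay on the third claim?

Claim 1 — $3,371: deductible takes $1,554, $1,817 remains; 20% of $1,817 = $363.40. Owner owes $1,917.40 (running OOP $1,917.40). Plan pays $3,371 − $1,917.40 = $1,453.60.
Claim 2 — $6,232: deductible met; 20% of $6,232 = $1,246.40. Cost to owner: $1,246.40. OOP to date $3,163.80. Plan pays $6,232 − $1,246.40 = $4,985.60.
Claim 3 — $983: deductible met; 20% of $983 = $196.60. Cost to owner: $196.60. OOP to date $3,360.40. Plan pays $983 − $196.60 = $786.40.

$786.40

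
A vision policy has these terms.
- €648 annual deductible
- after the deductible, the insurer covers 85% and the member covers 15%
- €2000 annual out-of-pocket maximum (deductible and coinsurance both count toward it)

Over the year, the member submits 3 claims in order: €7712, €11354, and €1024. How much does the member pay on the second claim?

Claim 1 — €7712: €648 finishes the deductible; €7064 goes to coinsurance; coinsurance €7064 × 15% = €1059.60. Cost to member: €1707.60. OOP to date €1707.60.
Claim 2 — €11354: deductible met; 15% of €11354 = €1703.10. Adding that to €1707.60 gives €3410.70, past the €2000 cap; member pays only €2000 − €1707.60 = €292.40.

€292.40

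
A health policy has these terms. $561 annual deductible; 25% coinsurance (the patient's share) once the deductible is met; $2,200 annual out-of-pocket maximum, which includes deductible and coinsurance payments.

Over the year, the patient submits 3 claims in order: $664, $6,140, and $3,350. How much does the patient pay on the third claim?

$78.25

#1 ($664): $561 finishes the deductible; $103 goes to coinsurance; patient's 25% is $25.75. Cost to patient: $586.75. OOP to date $586.75.
#2 ($6,140): 25% coinsurance on $6,140 = $1,535. Cost to patient: $1,535. OOP to date $2,121.75.
#3 ($3,350): deductible met; 25% of $3,350 = $837.50. That would push OOP to $2,959.25, over the $2,200 cap, so patient pays $2,200 − $2,121.75 = $78.25.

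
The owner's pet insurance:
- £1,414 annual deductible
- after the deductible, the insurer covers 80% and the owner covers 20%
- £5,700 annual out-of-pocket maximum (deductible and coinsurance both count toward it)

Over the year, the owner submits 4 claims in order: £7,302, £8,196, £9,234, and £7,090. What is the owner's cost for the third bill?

£1,469.20

#1 (£7,302): £1,414 finishes the deductible; £5,888 goes to coinsurance; owner's 20% is £1,177.60. Cost to owner: £2,591.60. OOP to date £2,591.60.
#2 (£8,196): 20% coinsurance on £8,196 = £1,639.20. Cost to owner: £1,639.20. OOP to date £4,230.80.
#3 (£9,234): deductible already satisfied, so owner's share is 20% × £9,234 = £1,846.80. That would push OOP to £6,077.60, over the £5,700 cap, so owner pays £5,700 − £4,230.80 = £1,469.20.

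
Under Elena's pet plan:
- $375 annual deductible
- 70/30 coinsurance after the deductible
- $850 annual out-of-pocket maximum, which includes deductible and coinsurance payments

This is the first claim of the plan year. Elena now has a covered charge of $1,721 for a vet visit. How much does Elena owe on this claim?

$778.80

Nothing has been paid toward the $375 deductible, so the first $375 of this charge is applied there.
That leaves $1,721 − $375 = $1,346 for coinsurance.
Coinsurance: $1,346 × 30% = $403.80.
That puts the owner's cost at $375 + $403.80 = $778.80 before any cap.
Cumulative spending $0 + $778.80 = $778.80 stays under the $850 maximum.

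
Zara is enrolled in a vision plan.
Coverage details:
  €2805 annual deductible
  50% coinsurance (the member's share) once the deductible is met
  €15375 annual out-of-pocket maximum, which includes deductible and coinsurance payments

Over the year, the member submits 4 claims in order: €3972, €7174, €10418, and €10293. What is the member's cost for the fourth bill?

€3190.50

#1 (€3972): €2805 finishes the deductible; €1167 goes to coinsurance; coinsurance €1167 × 50% = €583.50. Cost to member: €3388.50. OOP to date €3388.50.
#2 (€7174): deductible already satisfied, so member's share is 50% × €7174 = €3587. Cost to member: €3587. OOP to date €6975.50.
#3 (€10418): deductible met; 50% of €10418 = €5209. Cost to member: €5209. OOP to date €12184.50.
#4 (€10293): 50% coinsurance on €10293 = €5146.50. That would push OOP to €17331, over the €15375 cap, so member pays €15375 − €12184.50 = €3190.50.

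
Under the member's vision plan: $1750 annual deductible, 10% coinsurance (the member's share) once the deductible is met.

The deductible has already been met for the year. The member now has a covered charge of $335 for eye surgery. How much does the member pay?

$33.50

With the deductible met, the entire $335 is subject to coinsurance.
Coinsurance: $335 × 10% = $33.50.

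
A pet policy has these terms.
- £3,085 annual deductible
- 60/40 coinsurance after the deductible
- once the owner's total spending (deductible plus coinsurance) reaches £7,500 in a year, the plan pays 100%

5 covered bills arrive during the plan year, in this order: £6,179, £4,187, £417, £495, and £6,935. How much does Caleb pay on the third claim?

£166.80

Claim 1 — £6,179: deductible takes £3,085, £3,094 remains; owner's 40% is £1,237.60. Owner pays £4,322.60; OOP now £4,322.60.
Claim 2 — £4,187: deductible met; 40% of £4,187 = £1,674.80. Cost to owner: £1,674.80. OOP to date £5,997.40.
Claim 3 — £417: deductible already satisfied, so owner's share is 40% × £417 = £166.80. Cost to owner: £166.80. OOP to date £6,164.20.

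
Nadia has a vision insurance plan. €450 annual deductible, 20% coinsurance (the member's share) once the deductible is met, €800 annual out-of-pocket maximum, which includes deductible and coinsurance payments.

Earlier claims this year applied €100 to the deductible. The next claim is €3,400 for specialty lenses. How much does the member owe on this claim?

€700

Remaining deductible: €450 − €100 = €350.
After the €350 deductible portion, €3,400 − €350 = €3,050 is subject to coinsurance.
Member's 20% share of €3,050 is €610.
That puts the member's cost at €350 + €610 = €960 before any cap.
Adding €960 to the €100 already spent would give €1,060, which exceeds the €800 cap; the member pays just €800 − €100 = €700.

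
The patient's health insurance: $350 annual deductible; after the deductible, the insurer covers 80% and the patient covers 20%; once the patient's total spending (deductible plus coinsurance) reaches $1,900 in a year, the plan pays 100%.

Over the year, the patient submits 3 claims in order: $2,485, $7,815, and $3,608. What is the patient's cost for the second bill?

Claim 1 ($2,485): deductible takes $350, $2,135 remains; coinsurance $2,135 × 20% = $427. Patient pays $777; OOP now $777.
Claim 2 ($7,815): deductible met; 20% of $7,815 = $1,563. Adding that to $777 gives $2,340, past the $1,900 cap; patient pays only $1,900 − $777 = $1,123.

$1,123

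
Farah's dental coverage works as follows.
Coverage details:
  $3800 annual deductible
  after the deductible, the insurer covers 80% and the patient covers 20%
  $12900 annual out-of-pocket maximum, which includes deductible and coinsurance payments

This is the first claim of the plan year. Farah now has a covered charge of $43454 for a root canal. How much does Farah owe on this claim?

$11730.80

The full $3800 deductible is still open; $3800 of this bill applies to it.
The remaining $39654 (= $43454 − $3800) moves to coinsurance.
20% of $39654 = $7930.80 falls to the patient.
Patient responsibility before any cap: $3800 + $7930.80 = $11730.80.
Total out-of-pocket so far would be $0 + $11730.80 = $11730.80, below the $12900 cap — no reduction.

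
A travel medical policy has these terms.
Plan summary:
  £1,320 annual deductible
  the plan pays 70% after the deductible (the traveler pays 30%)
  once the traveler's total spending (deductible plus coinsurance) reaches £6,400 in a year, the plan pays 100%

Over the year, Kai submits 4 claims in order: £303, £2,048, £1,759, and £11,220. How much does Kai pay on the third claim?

£527.70

Claim 1 (£303): entire amount goes to the deductible. Cost to traveler: £303. OOP to date £303.
Claim 2 (£2,048): deductible takes £1,017, £1,031 remains; coinsurance £1,031 × 30% = £309.30. Traveler owes £1,326.30 (running OOP £1,629.30).
Claim 3 (£1,759): 30% coinsurance on £1,759 = £527.70. Traveler owes £527.70 (running OOP £2,157).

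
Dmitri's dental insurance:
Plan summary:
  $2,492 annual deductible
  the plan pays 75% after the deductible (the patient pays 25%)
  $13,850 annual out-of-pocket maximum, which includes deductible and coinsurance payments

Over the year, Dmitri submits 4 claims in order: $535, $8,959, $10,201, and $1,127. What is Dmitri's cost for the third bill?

$2,550.25

Bill 1, $535: all of it applies to the deductible. Patient owes $535 (running OOP $535).
Bill 2, $8,959: $1,957 finishes the deductible; $7,002 goes to coinsurance; coinsurance $7,002 × 25% = $1,750.50. Patient pays $3,707.50; OOP now $4,242.50.
Bill 3, $10,201: deductible already satisfied, so patient's share is 25% × $10,201 = $2,550.25. Patient owes $2,550.25 (running OOP $6,792.75).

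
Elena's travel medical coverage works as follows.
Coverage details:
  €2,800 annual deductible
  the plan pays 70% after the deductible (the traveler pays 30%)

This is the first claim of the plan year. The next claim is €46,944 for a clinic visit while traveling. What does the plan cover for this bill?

The full €2,800 deductible is still open; €2,800 of this bill applies to it.
The remaining €44,144 (= €46,944 − €2,800) moves to coinsurance.
Coinsurance: €44,144 × 30% = €13,243.20.
Traveler responsibility: €2,800 + €13,243.20 = €16,043.20.
Insurer pays the balance: €46,944 − €16,043.20 = €30,900.80.

€30,900.80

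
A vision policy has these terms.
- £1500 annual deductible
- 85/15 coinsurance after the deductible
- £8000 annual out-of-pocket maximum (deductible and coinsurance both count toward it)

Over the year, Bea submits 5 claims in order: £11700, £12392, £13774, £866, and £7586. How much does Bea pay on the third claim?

Claim 1 — £11700: deductible takes £1500, £10200 remains; 15% of £10200 = £1530. Member pays £3030; OOP now £3030.
Claim 2 — £12392: deductible met; 15% of £12392 = £1858.80. Member owes £1858.80 (running OOP £4888.80).
Claim 3 — £13774: 15% coinsurance on £13774 = £2066.10. Cost to member: £2066.10. OOP to date £6954.90.

£2066.10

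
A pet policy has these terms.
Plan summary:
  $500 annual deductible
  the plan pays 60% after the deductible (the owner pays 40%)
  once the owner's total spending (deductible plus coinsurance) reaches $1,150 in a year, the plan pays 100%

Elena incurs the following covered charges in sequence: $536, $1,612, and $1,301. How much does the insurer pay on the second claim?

Bill 1, $536: $500 to deductible, leaving $36; owner's 40% is $14.40. Owner owes $514.40 (running OOP $514.40). Plan pays $536 − $514.40 = $21.60.
Bill 2, $1,612: deductible met; 40% of $1,612 = $644.80. OOP would hit $1,159.20 > $1,150, so the cap limits the owner to $1,150 − $514.40 = $635.60. Insurer: $1,612 − $635.60 = $976.40.

$976.40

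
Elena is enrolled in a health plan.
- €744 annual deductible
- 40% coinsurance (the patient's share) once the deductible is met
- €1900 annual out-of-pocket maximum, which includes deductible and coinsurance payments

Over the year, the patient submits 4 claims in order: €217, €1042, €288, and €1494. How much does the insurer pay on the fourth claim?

€896.40

#1 (€217): all of it applies to the deductible. Patient owes €217 (running OOP €217). Insurer: €217 − €217 = €0.
#2 (€1042): deductible takes €527, €515 remains; coinsurance €515 × 40% = €206. Patient owes €733 (running OOP €950). Insurer: €1042 − €733 = €309.
#3 (€288): 40% coinsurance on €288 = €115.20. Patient pays €115.20; OOP now €1065.20. Plan pays €288 − €115.20 = €172.80.
#4 (€1494): deductible met; 40% of €1494 = €597.60. Cost to patient: €597.60. OOP to date €1662.80. Insurer: €1494 − €597.60 = €896.40.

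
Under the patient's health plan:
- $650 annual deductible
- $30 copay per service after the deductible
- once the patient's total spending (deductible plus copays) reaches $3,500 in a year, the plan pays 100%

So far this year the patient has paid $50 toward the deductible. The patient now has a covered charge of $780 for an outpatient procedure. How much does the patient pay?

$50 of the $650 deductible is already met, leaving $600.
The remaining $180 (= $780 − $600) moves to the copay.
Copay on this service: $30.
Patient responsibility before any cap: $600 + $30 = $630.
Cumulative spending $50 + $630 = $680 stays under the $3,500 maximum.

$630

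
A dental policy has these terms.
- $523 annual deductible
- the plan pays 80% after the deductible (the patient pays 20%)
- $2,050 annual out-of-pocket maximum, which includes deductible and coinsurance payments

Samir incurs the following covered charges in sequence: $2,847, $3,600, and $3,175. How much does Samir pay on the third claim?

$342.20

Bill 1, $2,847: $523 to deductible, leaving $2,324; coinsurance $2,324 × 20% = $464.80. Patient pays $987.80; OOP now $987.80.
Bill 2, $3,600: deductible met; 20% of $3,600 = $720. Cost to patient: $720. OOP to date $1,707.80.
Bill 3, $3,175: 20% coinsurance on $3,175 = $635. Adding that to $1,707.80 gives $2,342.80, past the $2,050 cap; patient pays only $2,050 − $1,707.80 = $342.20.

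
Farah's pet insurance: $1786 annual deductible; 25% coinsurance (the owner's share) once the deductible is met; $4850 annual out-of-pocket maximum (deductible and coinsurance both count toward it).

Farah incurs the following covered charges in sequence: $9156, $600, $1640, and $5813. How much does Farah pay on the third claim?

$410

Bill 1, $9156: $1786 to deductible, leaving $7370; coinsurance $7370 × 25% = $1842.50. Owner pays $3628.50; OOP now $3628.50.
Bill 2, $600: 25% coinsurance on $600 = $150. Owner owes $150 (running OOP $3778.50).
Bill 3, $1640: deductible already satisfied, so owner's share is 25% × $1640 = $410. Cost to owner: $410. OOP to date $4188.50.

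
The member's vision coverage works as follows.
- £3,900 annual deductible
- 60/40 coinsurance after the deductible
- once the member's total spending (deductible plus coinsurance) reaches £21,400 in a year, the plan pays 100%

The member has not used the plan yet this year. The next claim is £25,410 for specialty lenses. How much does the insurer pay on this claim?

£12,906

The full £3,900 deductible is still open; £3,900 of this bill applies to it.
The remaining £21,510 (= £25,410 − £3,900) moves to coinsurance.
40% of £21,510 = £8,604 falls to the member.
That puts the member's cost at £3,900 + £8,604 = £12,504 before any cap.
Cumulative spending £0 + £12,504 = £12,504 stays under the £21,400 maximum.
The plan picks up £25,410 − £12,504 = £12,906.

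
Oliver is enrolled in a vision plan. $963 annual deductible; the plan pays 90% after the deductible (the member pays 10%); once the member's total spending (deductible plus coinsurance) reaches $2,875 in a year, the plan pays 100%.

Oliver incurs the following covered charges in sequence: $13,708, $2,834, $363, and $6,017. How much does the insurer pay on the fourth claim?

Claim 1 — $13,708: deductible takes $963, $12,745 remains; coinsurance $12,745 × 10% = $1,274.50. Cost to member: $2,237.50. OOP to date $2,237.50. Insurer: $13,708 − $2,237.50 = $11,470.50.
Claim 2 — $2,834: deductible met; 10% of $2,834 = $283.40. Member owes $283.40 (running OOP $2,520.90). Insurer: $2,834 − $283.40 = $2,550.60.
Claim 3 — $363: deductible already satisfied, so member's share is 10% × $363 = $36.30. Member pays $36.30; OOP now $2,557.20. Plan pays $363 − $36.30 = $326.70.
Claim 4 — $6,017: deductible met; 10% of $6,017 = $601.70. OOP would hit $3,158.90 > $2,875, so the cap limits the member to $2,875 − $2,557.20 = $317.80. Insurer: $6,017 − $317.80 = $5,699.20.

$5,699.20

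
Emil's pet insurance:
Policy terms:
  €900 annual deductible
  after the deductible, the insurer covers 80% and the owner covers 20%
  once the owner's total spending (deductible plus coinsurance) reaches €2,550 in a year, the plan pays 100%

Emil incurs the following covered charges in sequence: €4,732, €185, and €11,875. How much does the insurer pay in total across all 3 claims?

Bill 1, €4,732: €900 finishes the deductible; €3,832 goes to coinsurance; owner's 20% is €766.40. Owner pays €1,666.40; OOP now €1,666.40. Plan pays €4,732 − €1,666.40 = €3,065.60.
Bill 2, €185: deductible met; 20% of €185 = €37. Owner owes €37 (running OOP €1,703.40). Insurer: €185 − €37 = €148.
Bill 3, €11,875: deductible met; 20% of €11,875 = €2,375. That would push OOP to €4,078.40, over the €2,550 cap, so owner pays €2,550 − €1,703.40 = €846.60. Insurer: €11,875 − €846.60 = €11,028.40.
Insurer total = bills − owner's total = €16,792 − €2,550 = €14,242.

€14,242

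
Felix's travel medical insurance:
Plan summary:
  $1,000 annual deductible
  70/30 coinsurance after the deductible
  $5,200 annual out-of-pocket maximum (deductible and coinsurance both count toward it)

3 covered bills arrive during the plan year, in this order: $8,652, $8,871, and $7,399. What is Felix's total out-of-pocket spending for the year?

Bill 1, $8,652: $1,000 finishes the deductible; $7,652 goes to coinsurance; 30% of $7,652 = $2,295.60. Traveler pays $3,295.60; OOP now $3,295.60.
Bill 2, $8,871: deductible met; 30% of $8,871 = $2,661.30. That would push OOP to $5,956.90, over the $5,200 cap, so traveler pays $5,200 − $3,295.60 = $1,904.40.
Bill 3, $7,399: 30% coinsurance on $7,399 = $2,219.70. Adding that to $5,200 gives $7,419.70, past the $5,200 cap; traveler pays only $5,200 − $5,200 = $0.
Summing the traveler's payments: $3,295.60 + $1,904.40 + $0 = $5,200.

$5,200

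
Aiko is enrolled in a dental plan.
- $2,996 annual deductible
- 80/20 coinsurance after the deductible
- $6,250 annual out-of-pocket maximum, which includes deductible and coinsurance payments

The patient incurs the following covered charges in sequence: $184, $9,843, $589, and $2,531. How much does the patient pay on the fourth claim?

$506.20

#1 ($184): all of it applies to the deductible. Patient owes $184 (running OOP $184).
#2 ($9,843): deductible takes $2,812, $7,031 remains; patient's 20% is $1,406.20. Cost to patient: $4,218.20. OOP to date $4,402.20.
#3 ($589): deductible met; 20% of $589 = $117.80. Patient pays $117.80; OOP now $4,520.
#4 ($2,531): deductible already satisfied, so patient's share is 20% × $2,531 = $506.20. Patient owes $506.20 (running OOP $5,026.20).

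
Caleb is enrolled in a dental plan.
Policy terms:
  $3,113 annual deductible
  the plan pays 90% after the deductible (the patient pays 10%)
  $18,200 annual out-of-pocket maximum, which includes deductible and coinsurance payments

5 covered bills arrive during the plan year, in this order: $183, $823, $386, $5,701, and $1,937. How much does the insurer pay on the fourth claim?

#1 ($183): fully absorbed by the deductible. Patient owes $183 (running OOP $183). Insurer: $183 − $183 = $0.
#2 ($823): all of it applies to the deductible. Patient pays $823; OOP now $1,006. Plan pays $823 − $823 = $0.
#3 ($386): entire amount goes to the deductible. Patient owes $386 (running OOP $1,392). Plan pays $386 − $386 = $0.
#4 ($5,701): $1,721 finishes the deductible; $3,980 goes to coinsurance; 10% of $3,980 = $398. Cost to patient: $2,119. OOP to date $3,511. Plan pays $5,701 − $2,119 = $3,582.

$3,582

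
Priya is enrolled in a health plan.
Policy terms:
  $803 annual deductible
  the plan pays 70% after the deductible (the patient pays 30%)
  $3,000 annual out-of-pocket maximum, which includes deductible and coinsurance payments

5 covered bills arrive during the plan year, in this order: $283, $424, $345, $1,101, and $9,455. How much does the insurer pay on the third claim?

Bill 1, $283: fully absorbed by the deductible. Patient owes $283 (running OOP $283). Insurer: $283 − $283 = $0.
Bill 2, $424: all of it applies to the deductible. Cost to patient: $424. OOP to date $707. Insurer: $424 − $424 = $0.
Bill 3, $345: $96 to deductible, leaving $249; coinsurance $249 × 30% = $74.70. Cost to patient: $170.70. OOP to date $877.70. Plan pays $345 − $170.70 = $174.30.

$174.30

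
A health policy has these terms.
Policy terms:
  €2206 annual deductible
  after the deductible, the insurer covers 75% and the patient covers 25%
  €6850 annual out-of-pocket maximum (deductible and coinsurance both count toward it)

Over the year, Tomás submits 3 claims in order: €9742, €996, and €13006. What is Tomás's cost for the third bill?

Claim 1 (€9742): €2206 finishes the deductible; €7536 goes to coinsurance; coinsurance €7536 × 25% = €1884. Cost to patient: €4090. OOP to date €4090.
Claim 2 (€996): 25% coinsurance on €996 = €249. Patient owes €249 (running OOP €4339).
Claim 3 (€13006): deductible already satisfied, so patient's share is 25% × €13006 = €3251.50. OOP would hit €7590.50 > €6850, so the cap limits the patient to €6850 − €4339 = €2511.

€2511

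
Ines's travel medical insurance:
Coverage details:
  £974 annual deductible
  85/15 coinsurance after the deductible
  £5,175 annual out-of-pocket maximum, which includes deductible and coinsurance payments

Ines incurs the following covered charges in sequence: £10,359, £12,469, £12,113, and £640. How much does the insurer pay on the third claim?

#1 (£10,359): £974 to deductible, leaving £9,385; coinsurance £9,385 × 15% = £1,407.75. Traveler owes £2,381.75 (running OOP £2,381.75). Plan pays £10,359 − £2,381.75 = £7,977.25.
#2 (£12,469): deductible met; 15% of £12,469 = £1,870.35. Traveler owes £1,870.35 (running OOP £4,252.10). Plan pays £12,469 − £1,870.35 = £10,598.65.
#3 (£12,113): 15% coinsurance on £12,113 = £1,816.95. Adding that to £4,252.10 gives £6,069.05, past the £5,175 cap; traveler pays only £5,175 − £4,252.10 = £922.90. Insurer: £12,113 − £922.90 = £11,190.10.

£11,190.10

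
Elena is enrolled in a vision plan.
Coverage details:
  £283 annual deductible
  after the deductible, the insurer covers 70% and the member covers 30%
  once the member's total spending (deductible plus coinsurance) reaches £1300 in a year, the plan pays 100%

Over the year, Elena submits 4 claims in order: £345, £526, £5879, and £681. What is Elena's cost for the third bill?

£840.60

Bill 1, £345: deductible takes £283, £62 remains; 30% of £62 = £18.60. Member pays £301.60; OOP now £301.60.
Bill 2, £526: deductible met; 30% of £526 = £157.80. Cost to member: £157.80. OOP to date £459.40.
Bill 3, £5879: deductible already satisfied, so member's share is 30% × £5879 = £1763.70. Adding that to £459.40 gives £2223.10, past the £1300 cap; member pays only £1300 − £459.40 = £840.60.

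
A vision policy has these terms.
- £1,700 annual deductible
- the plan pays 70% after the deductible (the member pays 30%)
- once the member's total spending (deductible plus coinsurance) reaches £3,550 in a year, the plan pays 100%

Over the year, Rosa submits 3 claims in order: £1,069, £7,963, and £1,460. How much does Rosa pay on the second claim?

#1 (£1,069): fully absorbed by the deductible. Cost to member: £1,069. OOP to date £1,069.
#2 (£7,963): deductible takes £631, £7,332 remains; member's 30% is £2,199.60. Deductible plus coinsurance: £631 + £2,199.60 = £2,830.60. That would push OOP to £3,899.60, over the £3,550 cap, so member pays £3,550 − £1,069 = £2,481.

£2,481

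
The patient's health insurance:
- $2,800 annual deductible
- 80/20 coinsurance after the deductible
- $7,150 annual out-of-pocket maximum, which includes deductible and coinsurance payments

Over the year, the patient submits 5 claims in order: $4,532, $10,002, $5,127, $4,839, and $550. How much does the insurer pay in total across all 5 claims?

Bill 1, $4,532: deductible takes $2,800, $1,732 remains; patient's 20% is $346.40. Cost to patient: $3,146.40. OOP to date $3,146.40. Insurer: $4,532 − $3,146.40 = $1,385.60.
Bill 2, $10,002: 20% coinsurance on $10,002 = $2,000.40. Patient owes $2,000.40 (running OOP $5,146.80). Insurer: $10,002 − $2,000.40 = $8,001.60.
Bill 3, $5,127: 20% coinsurance on $5,127 = $1,025.40. Patient owes $1,025.40 (running OOP $6,172.20). Plan pays $5,127 − $1,025.40 = $4,101.60.
Bill 4, $4,839: deductible met; 20% of $4,839 = $967.80. Patient pays $967.80; OOP now $7,140. Insurer: $4,839 − $967.80 = $3,871.20.
Bill 5, $550: 20% coinsurance on $550 = $110. That would push OOP to $7,250, over the $7,150 cap, so patient pays $7,150 − $7,140 = $10. Plan pays $550 − $10 = $540.
Insurer total: $1,385.60 + $8,001.60 + $4,101.60 + $3,871.20 + $540 = $17,900.

$17,900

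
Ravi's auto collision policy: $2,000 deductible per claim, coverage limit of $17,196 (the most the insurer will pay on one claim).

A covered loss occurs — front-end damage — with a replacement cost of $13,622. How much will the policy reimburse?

After the deductible, $13,622 − $2,000 = $11,622 remains.
$11,622 ≤ $17,196, so the limit doesn't bind; insurer pays $11,622.

$11,622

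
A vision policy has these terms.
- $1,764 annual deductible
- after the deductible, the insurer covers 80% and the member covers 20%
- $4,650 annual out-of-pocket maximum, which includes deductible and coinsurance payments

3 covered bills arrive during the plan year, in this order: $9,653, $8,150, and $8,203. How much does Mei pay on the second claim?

Bill 1, $9,653: $1,764 finishes the deductible; $7,889 goes to coinsurance; 20% of $7,889 = $1,577.80. Cost to member: $3,341.80. OOP to date $3,341.80.
Bill 2, $8,150: deductible already satisfied, so member's share is 20% × $8,150 = $1,630. That would push OOP to $4,971.80, over the $4,650 cap, so member pays $4,650 − $3,341.80 = $1,308.20.

$1,308.20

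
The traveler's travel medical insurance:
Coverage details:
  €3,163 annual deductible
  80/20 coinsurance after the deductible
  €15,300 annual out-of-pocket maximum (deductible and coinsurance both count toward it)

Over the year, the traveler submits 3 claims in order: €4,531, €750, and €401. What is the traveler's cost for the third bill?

Claim 1 — €4,531: €3,163 finishes the deductible; €1,368 goes to coinsurance; traveler's 20% is €273.60. Traveler pays €3,436.60; OOP now €3,436.60.
Claim 2 — €750: 20% coinsurance on €750 = €150. Cost to traveler: €150. OOP to date €3,586.60.
Claim 3 — €401: deductible met; 20% of €401 = €80.20. Cost to traveler: €80.20. OOP to date €3,666.80.

€80.20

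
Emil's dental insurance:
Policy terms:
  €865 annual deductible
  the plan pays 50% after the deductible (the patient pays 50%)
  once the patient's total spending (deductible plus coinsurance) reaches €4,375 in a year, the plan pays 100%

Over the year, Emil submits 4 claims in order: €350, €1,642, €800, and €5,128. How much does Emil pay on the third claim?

Bill 1, €350: fully absorbed by the deductible. Cost to patient: €350. OOP to date €350.
Bill 2, €1,642: deductible takes €515, €1,127 remains; 50% of €1,127 = €563.50. Patient pays €1,078.50; OOP now €1,428.50.
Bill 3, €800: deductible met; 50% of €800 = €400. Cost to patient: €400. OOP to date €1,828.50.

€400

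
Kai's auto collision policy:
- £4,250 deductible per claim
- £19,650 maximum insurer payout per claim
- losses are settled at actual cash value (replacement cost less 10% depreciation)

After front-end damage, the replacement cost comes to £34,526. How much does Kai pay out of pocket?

At 10% depreciation, ACV = £34,526 − £3,452.60 = £31,073.40.
Less the £4,250 deductible: £31,073.40 − £4,250 = £26,823.40.
The £19,650 per-incident cap binds; insurer pays £19,650.
The driver bears the rest of the original loss: £34,526 − £19,650 = £14,876.

£14,876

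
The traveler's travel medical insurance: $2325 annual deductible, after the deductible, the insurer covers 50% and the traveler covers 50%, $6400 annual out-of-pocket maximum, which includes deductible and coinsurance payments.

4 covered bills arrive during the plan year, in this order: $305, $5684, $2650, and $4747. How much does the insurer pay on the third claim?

Bill 1, $305: entire amount goes to the deductible. Cost to traveler: $305. OOP to date $305. Insurer: $305 − $305 = $0.
Bill 2, $5684: $2020 to deductible, leaving $3664; traveler's 50% is $1832. Traveler pays $3852; OOP now $4157. Insurer: $5684 − $3852 = $1832.
Bill 3, $2650: deductible met; 50% of $2650 = $1325. Cost to traveler: $1325. OOP to date $5482. Insurer: $2650 − $1325 = $1325.

$1325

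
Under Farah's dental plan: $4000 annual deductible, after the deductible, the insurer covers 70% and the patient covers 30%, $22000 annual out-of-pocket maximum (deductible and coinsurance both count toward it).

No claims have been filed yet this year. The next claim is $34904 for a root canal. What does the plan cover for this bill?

$21632.80

The full $4000 deductible is still open; $4000 of this bill applies to it.
The remaining $30904 (= $34904 − $4000) moves to coinsurance.
Patient's 30% share of $30904 is $9271.20.
That puts the patient's cost at $4000 + $9271.20 = $13271.20 before any cap.
Total out-of-pocket so far would be $0 + $13271.20 = $13271.20, below the $22000 cap — no reduction.
The insurer covers the remainder: $34904 − $13271.20 = $21632.80.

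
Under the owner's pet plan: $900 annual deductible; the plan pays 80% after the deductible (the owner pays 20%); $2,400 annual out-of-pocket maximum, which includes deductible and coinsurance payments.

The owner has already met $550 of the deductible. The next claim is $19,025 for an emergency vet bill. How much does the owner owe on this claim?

$1,850

Remaining deductible: $900 − $550 = $350.
That leaves $19,025 − $350 = $18,675 for coinsurance.
Coinsurance: $18,675 × 20% = $3,735.
Owner responsibility before any cap: $350 + $3,735 = $4,085.
Adding $4,085 to the $550 already spent would give $4,635, which exceeds the $2,400 cap; the owner pays just $2,400 − $550 = $1,850.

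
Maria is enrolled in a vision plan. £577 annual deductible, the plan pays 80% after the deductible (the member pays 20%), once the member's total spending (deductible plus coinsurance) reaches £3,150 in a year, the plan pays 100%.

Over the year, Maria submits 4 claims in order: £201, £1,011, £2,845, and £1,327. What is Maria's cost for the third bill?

#1 (£201): entire amount goes to the deductible. Member owes £201 (running OOP £201).
#2 (£1,011): £376 to deductible, leaving £635; coinsurance £635 × 20% = £127. Cost to member: £503. OOP to date £704.
#3 (£2,845): 20% coinsurance on £2,845 = £569. Cost to member: £569. OOP to date £1,273.

£569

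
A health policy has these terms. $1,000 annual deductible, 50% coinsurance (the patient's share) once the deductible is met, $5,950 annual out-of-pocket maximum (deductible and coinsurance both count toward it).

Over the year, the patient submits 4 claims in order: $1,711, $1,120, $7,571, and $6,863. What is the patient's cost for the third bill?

$3,785.50

#1 ($1,711): $1,000 to deductible, leaving $711; coinsurance $711 × 50% = $355.50. Patient owes $1,355.50 (running OOP $1,355.50).
#2 ($1,120): deductible already satisfied, so patient's share is 50% × $1,120 = $560. Patient pays $560; OOP now $1,915.50.
#3 ($7,571): 50% coinsurance on $7,571 = $3,785.50. Patient owes $3,785.50 (running OOP $5,701).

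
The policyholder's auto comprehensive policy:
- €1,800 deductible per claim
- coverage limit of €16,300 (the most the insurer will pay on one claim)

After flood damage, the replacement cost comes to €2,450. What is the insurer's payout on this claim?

After the deductible, €2,450 − €1,800 = €650 remains.
€650 ≤ €16,300, so the limit doesn't bind; insurer pays €650.

€650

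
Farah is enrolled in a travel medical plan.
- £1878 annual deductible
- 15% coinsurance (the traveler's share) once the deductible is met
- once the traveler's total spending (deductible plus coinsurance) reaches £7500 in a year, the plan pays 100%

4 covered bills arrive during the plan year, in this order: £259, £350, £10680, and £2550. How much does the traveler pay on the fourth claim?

Claim 1 (£259): entire amount goes to the deductible. Cost to traveler: £259. OOP to date £259.
Claim 2 (£350): all of it applies to the deductible. Cost to traveler: £350. OOP to date £609.
Claim 3 (£10680): £1269 finishes the deductible; £9411 goes to coinsurance; 15% of £9411 = £1411.65. Traveler pays £2680.65; OOP now £3289.65.
Claim 4 (£2550): 15% coinsurance on £2550 = £382.50. Traveler pays £382.50; OOP now £3672.15.

£382.50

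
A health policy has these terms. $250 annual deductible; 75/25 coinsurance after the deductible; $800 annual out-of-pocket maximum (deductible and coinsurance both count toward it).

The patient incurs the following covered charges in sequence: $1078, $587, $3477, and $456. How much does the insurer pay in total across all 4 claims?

#1 ($1078): $250 to deductible, leaving $828; patient's 25% is $207. Cost to patient: $457. OOP to date $457. Insurer: $1078 − $457 = $621.
#2 ($587): deductible met; 25% of $587 = $146.75. Patient owes $146.75 (running OOP $603.75). Insurer: $587 − $146.75 = $440.25.
#3 ($3477): deductible already satisfied, so patient's share is 25% × $3477 = $869.25. Adding that to $603.75 gives $1473, past the $800 cap; patient pays only $800 − $603.75 = $196.25. Plan pays $3477 − $196.25 = $3280.75.
#4 ($456): deductible met; 25% of $456 = $114. OOP would hit $914 > $800, so the cap limits the patient to $800 − $800 = $0. Plan pays $456 − $0 = $456.
Insurer total: $621 + $440.25 + $3280.75 + $456 = $4798.

$4798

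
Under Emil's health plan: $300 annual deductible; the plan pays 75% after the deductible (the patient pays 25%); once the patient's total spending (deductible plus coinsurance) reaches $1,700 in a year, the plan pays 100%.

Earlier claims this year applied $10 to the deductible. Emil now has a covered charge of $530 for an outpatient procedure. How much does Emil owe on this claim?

$350

Remaining deductible: $300 − $10 = $290.
The remaining $240 (= $530 − $290) moves to coinsurance.
Coinsurance: $240 × 25% = $60.
So the patient owes $290 + $60 = $350 before any cap.
Total out-of-pocket so far would be $10 + $350 = $360, below the $1,700 cap — no reduction.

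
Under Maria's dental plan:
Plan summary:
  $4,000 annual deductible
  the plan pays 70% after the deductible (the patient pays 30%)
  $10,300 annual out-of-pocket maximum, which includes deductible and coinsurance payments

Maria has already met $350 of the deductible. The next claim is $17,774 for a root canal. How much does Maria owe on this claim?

$7,887.20

Remaining deductible: $4,000 − $350 = $3,650.
After the $3,650 deductible portion, $17,774 − $3,650 = $14,124 is subject to coinsurance.
30% of $14,124 = $4,237.20 falls to the patient.
That puts the patient's cost at $3,650 + $4,237.20 = $7,887.20 before any cap.
Total out-of-pocket so far would be $350 + $7,887.20 = $8,237.20, below the $10,300 cap — no reduction.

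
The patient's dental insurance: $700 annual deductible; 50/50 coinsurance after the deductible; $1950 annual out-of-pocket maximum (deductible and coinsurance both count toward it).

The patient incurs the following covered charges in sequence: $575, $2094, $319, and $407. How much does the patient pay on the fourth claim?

$106

Bill 1, $575: fully absorbed by the deductible. Patient pays $575; OOP now $575.
Bill 2, $2094: deductible takes $125, $1969 remains; 50% of $1969 = $984.50. Patient pays $1109.50; OOP now $1684.50.
Bill 3, $319: deductible met; 50% of $319 = $159.50. Patient owes $159.50 (running OOP $1844).
Bill 4, $407: 50% coinsurance on $407 = $203.50. Adding that to $1844 gives $2047.50, past the $1950 cap; patient pays only $1950 − $1844 = $106.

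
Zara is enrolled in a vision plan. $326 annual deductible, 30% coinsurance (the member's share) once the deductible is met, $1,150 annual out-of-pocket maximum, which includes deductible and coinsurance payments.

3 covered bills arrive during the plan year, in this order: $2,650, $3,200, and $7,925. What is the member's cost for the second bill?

$126.80

Claim 1 — $2,650: deductible takes $326, $2,324 remains; 30% of $2,324 = $697.20. Cost to member: $1,023.20. OOP to date $1,023.20.
Claim 2 — $3,200: 30% coinsurance on $3,200 = $960. Adding that to $1,023.20 gives $1,983.20, past the $1,150 cap; member pays only $1,150 − $1,023.20 = $126.80.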